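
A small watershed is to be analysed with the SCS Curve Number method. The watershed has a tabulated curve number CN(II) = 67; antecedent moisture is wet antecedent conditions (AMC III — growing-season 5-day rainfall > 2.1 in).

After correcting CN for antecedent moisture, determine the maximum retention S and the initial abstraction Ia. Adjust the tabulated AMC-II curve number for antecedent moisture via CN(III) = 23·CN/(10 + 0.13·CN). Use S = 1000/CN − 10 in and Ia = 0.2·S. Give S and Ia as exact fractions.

CN(III) from CN(II)=67: (23·67)/(10 + 0.13·67) = 154100/1871 ≈ 82.362
Max retention: S = 1000/(154100/1871) − 10 = 3300/1541 in (≈ 2.141 in)
Ia = 0.2·(3300/1541) = 660/1541 in ≈ 0.428 in

S = 3300/1541 in ≈ 2.141 in; Ia = 660/1541 in ≈ 0.428 in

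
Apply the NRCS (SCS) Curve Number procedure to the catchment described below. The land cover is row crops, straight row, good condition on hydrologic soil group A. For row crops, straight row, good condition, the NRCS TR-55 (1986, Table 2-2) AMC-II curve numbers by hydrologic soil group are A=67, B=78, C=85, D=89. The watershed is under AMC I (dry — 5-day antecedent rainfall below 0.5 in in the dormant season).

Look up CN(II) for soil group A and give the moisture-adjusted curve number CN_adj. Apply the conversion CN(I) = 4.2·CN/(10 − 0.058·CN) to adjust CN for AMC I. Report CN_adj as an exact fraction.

NRCS table: row crops, straight row, good condition, soil group A → CN(II) = 67
Dry (AMC I): CN(I) = 4.2·67/(10 − 0.058·67) = (1407/5)/(3057/500) = 46900/1019 ≈ 46.026

CN_adj = 46900/1019 ≈ 46.026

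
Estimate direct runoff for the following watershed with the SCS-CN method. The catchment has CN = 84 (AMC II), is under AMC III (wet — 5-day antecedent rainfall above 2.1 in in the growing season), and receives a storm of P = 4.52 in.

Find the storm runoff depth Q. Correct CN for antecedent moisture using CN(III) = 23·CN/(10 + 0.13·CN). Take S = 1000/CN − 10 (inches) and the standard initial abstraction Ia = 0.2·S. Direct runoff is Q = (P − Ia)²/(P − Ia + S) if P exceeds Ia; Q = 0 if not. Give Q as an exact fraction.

Q = 2764551241/755641425 in ≈ 3.659 in

Wet (AMC III): CN(III) = 23·84/(10 + 0.13·84) = 1932/(523/25) = 48300/523 ≈ 92.352
Max retention: S = 1000/(48300/523) − 10 = 400/483 in (≈ 0.828 in)
Ia = 0.2S: 0.2·0.828 = 0.166 in (exactly 80/483)
Excess rainfall: 4.520 − 0.166 = 4.354 in; P > Ia so Q > 0
Runoff Q = (P−Ia)²/(P−Ia+S) = (4.354)²/(4.354+0.828) = 2764551241/755641425 ≈ 3.659 in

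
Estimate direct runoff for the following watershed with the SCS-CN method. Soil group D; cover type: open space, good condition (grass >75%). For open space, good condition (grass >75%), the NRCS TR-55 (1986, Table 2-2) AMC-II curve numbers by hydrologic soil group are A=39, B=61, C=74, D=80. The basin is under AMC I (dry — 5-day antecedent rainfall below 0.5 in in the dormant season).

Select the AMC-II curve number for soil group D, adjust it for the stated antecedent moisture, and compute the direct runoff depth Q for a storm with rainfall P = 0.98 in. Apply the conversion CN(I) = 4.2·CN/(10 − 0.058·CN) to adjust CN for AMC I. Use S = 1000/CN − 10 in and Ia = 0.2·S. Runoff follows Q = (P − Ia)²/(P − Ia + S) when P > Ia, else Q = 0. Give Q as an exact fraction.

Q = 0 in ≈ 0.000 in

NRCS table: open space, good condition (grass >75%), soil group D → CN(II) = 80
Adjust CN=80 to AMC I: 4.2·80/(10 − 0.058·80) → 336 ÷ (134/25) = 4200/67 ≈ 62.687
Retention S: 1000/CN − 10 with CN=62.687 → S = 125/21 ≈ 5.952 in
Ia = 0.2S: 0.2·5.952 = 1.190 in (exactly 25/21)
P = 0.980 ≤ Ia = 1.190 in: entire storm abstracted, Q = 0.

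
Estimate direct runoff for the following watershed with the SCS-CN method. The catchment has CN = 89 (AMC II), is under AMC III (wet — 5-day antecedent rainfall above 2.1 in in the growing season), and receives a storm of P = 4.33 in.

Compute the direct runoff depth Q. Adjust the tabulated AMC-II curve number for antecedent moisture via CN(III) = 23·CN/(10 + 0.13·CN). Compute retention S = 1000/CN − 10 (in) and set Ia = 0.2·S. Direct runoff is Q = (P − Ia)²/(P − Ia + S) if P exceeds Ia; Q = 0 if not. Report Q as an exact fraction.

Q = 747102651201/199449649700 in ≈ 3.746 in

CN(III) from CN(II)=89: (23·89)/(10 + 0.13·89) = 204700/2157 ≈ 94.900
S = 1000/(204700/2157) − 10 = 1100/2047 in ≈ 0.537 in
Ia = 0.2S: 0.2·0.537 = 0.107 in (exactly 220/2047)
Excess rainfall: 4.330 − 0.107 = 4.223 in; P > Ia so Q > 0
Runoff Q = (P−Ia)²/(P−Ia+S) = (4.223)²/(4.223+0.537) = 747102651201/199449649700 ≈ 3.746 in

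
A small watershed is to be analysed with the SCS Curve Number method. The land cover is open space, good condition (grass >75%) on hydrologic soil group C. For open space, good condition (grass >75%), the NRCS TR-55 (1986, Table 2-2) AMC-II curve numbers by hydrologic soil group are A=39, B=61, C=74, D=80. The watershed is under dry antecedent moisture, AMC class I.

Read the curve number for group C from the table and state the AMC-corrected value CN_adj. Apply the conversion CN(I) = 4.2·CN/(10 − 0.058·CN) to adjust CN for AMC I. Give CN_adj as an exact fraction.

CN_adj = 77700/1427 ≈ 54.450

NRCS table: open space, good condition (grass >75%), soil group C → CN(II) = 74
Dry (AMC I): CN(I) = 4.2·74/(10 − 0.058·74) = (1554/5)/(1427/250) = 77700/1427 ≈ 54.450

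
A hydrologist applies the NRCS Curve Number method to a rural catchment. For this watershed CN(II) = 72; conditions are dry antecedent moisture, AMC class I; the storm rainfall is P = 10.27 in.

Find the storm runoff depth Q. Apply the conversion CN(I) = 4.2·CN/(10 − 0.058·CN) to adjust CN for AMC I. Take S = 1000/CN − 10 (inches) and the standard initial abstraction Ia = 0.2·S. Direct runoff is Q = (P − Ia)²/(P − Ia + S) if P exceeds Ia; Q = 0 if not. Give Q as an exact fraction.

Q = 516607441/128868300 in ≈ 4.009 in

Dry (AMC I): CN(I) = 4.2·72/(10 − 0.058·72) = (1512/5)/(728/125) = 675/13 ≈ 51.923
S = 1000/(675/13) − 10 = 250/27 in ≈ 9.259 in
Initial abstraction Ia = S/5 = (250/27)/5 = 50/27 ≈ 1.852 in
P − Ia = 10.270 − 1.852 = 22729/2700 ≈ 8.418 in (> 0, runoff occurs)
Q = (22729/2700)²/((22729/2700) + 250/27) = (516607441/7290000)/(47729/2700) = 516607441/128868300 in ≈ 4.009 in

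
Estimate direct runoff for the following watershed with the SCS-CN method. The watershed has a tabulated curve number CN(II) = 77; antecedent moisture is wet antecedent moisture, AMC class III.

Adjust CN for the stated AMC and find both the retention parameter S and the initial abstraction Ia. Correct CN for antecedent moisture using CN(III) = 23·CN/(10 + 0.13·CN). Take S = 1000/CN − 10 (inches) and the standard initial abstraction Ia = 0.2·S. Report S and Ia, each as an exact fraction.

Wet (AMC III): CN(III) = 23·77/(10 + 0.13·77) = 1771/(2001/100) = 7700/87 ≈ 88.506
Max retention: S = 1000/(7700/87) − 10 = 100/77 in (≈ 1.299 in)
Ia = 0.2·(100/77) = 20/77 in ≈ 0.260 in

S = 100/77 in ≈ 1.299 in; Ia = 20/77 in ≈ 0.260 in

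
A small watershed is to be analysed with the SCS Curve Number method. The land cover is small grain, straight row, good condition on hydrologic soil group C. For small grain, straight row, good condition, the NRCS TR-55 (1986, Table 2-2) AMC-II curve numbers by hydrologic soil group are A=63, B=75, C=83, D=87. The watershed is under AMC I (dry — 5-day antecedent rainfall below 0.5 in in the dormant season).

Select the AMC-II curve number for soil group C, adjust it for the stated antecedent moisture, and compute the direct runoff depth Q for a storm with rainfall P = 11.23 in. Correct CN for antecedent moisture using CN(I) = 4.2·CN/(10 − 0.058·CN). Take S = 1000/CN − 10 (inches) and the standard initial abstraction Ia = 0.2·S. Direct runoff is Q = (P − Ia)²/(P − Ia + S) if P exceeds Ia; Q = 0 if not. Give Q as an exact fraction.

Q = 3194759437321/459696902700 in ≈ 6.950 in

NRCS table: small grain, straight row, good condition, soil group C → CN(II) = 83
CN(I) from CN(II)=83: (4.2·83)/(10 − 0.058·83) = 174300/2593 ≈ 67.219
Max retention: S = 1000/(174300/2593) − 10 = 8500/1743 in (≈ 4.877 in)
Ia = 0.2·(8500/1743) = 1700/1743 in ≈ 0.975 in
Since P=11.230 > Ia=0.975: effective rainfall P−Ia = 1787389/174300 in
Q = (1787389/174300)²/((1787389/174300) + 8500/1743) = (3194759437321/30380490000)/(2637389/174300) = 3194759437321/459696902700 in ≈ 6.950 in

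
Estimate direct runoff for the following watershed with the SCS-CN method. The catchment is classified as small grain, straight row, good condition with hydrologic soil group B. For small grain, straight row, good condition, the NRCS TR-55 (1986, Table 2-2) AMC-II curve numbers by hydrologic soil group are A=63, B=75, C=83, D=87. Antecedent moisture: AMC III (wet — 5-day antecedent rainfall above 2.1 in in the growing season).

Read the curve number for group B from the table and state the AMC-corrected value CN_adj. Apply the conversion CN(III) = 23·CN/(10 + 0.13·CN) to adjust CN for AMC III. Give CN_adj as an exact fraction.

NRCS table: small grain, straight row, good condition, soil group B → CN(II) = 75
Adjust CN=75 to AMC III: 23·75/(10 + 0.13·75) → 1725 ÷ (79/4) = 6900/79 ≈ 87.342

CN_adj = 6900/79 ≈ 87.342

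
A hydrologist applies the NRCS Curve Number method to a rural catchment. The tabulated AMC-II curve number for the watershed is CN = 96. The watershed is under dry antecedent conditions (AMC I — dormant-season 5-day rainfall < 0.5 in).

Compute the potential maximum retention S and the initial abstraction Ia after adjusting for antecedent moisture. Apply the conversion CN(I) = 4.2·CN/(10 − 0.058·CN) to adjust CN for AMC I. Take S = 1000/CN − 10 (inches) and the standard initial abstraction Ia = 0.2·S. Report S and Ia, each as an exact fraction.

Adjust CN=96 to AMC I: 4.2·96/(10 − 0.058·96) → (2016/5) ÷ (554/125) = 25200/277 ≈ 90.975
Retention S: 1000/CN − 10 with CN=90.975 → S = 125/126 ≈ 0.992 in
Initial abstraction Ia = S/5 = (125/126)/5 = 25/126 ≈ 0.198 in

S = 125/126 in ≈ 0.992 in; Ia = 25/126 in ≈ 0.198 in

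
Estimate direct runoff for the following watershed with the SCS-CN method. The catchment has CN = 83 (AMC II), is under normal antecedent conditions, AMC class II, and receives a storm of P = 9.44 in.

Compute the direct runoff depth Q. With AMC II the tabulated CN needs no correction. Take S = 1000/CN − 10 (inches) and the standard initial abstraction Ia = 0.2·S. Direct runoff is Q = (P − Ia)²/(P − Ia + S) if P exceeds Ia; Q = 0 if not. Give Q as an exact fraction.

Q = 87778161/11925025 in ≈ 7.361 in

AMC II — tabulated CN = 83 applies directly.
Retention S: 1000/CN − 10 with CN=83.000 → S = 170/83 ≈ 2.048 in
Initial abstraction Ia = S/5 = (170/83)/5 = 34/83 ≈ 0.410 in
P − Ia = 9.440 − 0.410 = 18738/2075 ≈ 9.030 in (> 0, runoff occurs)
Q = (18738/2075)²/((18738/2075) + 170/83) = (351112644/4305625)/(22988/2075) = 87778161/11925025 in ≈ 7.361 in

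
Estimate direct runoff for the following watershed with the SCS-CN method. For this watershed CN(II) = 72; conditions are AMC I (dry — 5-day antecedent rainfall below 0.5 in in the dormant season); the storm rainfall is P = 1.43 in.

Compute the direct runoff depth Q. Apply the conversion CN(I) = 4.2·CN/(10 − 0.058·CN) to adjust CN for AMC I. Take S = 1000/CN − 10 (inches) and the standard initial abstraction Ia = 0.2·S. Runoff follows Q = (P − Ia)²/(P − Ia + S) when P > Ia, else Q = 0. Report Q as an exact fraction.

Q = 0 in ≈ 0.000 in

Dry (AMC I): CN(I) = 4.2·72/(10 − 0.058·72) = (1512/5)/(728/125) = 675/13 ≈ 51.923
Max retention: S = 1000/(675/13) − 10 = 250/27 in (≈ 9.259 in)
Ia = 0.2·(250/27) = 50/27 in ≈ 1.852 in
P = 1.430 ≤ Ia = 1.852 in: entire storm abstracted, Q = 0.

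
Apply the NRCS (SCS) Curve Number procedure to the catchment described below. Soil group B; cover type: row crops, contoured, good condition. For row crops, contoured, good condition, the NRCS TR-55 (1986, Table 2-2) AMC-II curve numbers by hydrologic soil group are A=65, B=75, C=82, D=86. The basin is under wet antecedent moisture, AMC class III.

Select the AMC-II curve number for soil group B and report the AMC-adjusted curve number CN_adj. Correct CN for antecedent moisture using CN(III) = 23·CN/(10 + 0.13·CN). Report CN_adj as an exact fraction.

NRCS table: row crops, contoured, good condition, soil group B → CN(II) = 75
Adjust CN=75 to AMC III: 23·75/(10 + 0.13·75) → 1725 ÷ (79/4) = 6900/79 ≈ 87.342

CN_adj = 6900/79 ≈ 87.342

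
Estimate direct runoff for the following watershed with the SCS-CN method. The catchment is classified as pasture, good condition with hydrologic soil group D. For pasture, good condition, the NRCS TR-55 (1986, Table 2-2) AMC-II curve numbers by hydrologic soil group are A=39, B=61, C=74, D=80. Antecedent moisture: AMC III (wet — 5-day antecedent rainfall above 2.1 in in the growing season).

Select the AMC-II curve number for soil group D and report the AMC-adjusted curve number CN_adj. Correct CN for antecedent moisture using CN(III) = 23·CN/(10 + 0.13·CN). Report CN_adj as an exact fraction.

NRCS table: pasture, good condition, soil group D → CN(II) = 80
Adjust CN=80 to AMC III: 23·80/(10 + 0.13·80) → 1840 ÷ (102/5) = 4600/51 ≈ 90.196

CN_adj = 4600/51 ≈ 90.196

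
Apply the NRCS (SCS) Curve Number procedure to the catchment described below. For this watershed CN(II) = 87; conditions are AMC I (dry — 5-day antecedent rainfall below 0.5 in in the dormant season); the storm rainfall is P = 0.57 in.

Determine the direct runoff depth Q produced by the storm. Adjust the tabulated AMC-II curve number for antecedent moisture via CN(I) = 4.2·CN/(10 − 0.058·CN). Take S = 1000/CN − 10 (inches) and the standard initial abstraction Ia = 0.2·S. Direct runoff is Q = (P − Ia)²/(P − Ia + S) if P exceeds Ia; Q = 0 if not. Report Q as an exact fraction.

Adjust CN=87 to AMC I: 4.2·87/(10 − 0.058·87) → (1827/5) ÷ (2477/500) = 182700/2477 ≈ 73.759
Retention S: 1000/CN − 10 with CN=73.759 → S = 6500/1827 ≈ 3.558 in
Initial abstraction Ia = S/5 = (6500/1827)/5 = 1300/1827 ≈ 0.712 in
P = 0.570 ≤ Ia = 0.712 in: entire storm abstracted, Q = 0.

Q = 0 in ≈ 0.000 in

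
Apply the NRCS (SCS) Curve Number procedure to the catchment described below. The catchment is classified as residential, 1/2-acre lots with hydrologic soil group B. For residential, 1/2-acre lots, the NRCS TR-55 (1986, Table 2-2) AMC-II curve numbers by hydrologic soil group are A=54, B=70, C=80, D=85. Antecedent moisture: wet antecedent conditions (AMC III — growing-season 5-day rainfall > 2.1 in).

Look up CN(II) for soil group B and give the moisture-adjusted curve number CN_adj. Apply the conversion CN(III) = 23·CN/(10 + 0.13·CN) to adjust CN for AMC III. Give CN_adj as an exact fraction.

CN_adj = 16100/191 ≈ 84.293

NRCS table: residential, 1/2-acre lots, soil group B → CN(II) = 70
CN(III) from CN(II)=70: (23·70)/(10 + 0.13·70) = 16100/191 ≈ 84.293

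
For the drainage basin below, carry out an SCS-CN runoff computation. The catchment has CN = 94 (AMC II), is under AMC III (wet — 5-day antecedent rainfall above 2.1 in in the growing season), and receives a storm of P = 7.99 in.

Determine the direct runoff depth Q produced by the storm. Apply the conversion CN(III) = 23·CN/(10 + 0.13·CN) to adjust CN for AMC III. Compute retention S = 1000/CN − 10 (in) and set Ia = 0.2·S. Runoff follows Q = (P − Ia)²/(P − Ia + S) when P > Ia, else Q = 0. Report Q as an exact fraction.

Wet (AMC III): CN(III) = 23·94/(10 + 0.13·94) = 2162/(1111/50) = 108100/1111 ≈ 97.300
Retention S: 1000/CN − 10 with CN=97.300 → S = 300/1081 ≈ 0.278 in
Initial abstraction Ia = S/5 = (300/1081)/5 = 60/1081 ≈ 0.056 in
Since P=7.990 > Ia=0.056: effective rainfall P−Ia = 857719/108100 in
Runoff Q = (P−Ia)²/(P−Ia+S) = (7.934)²/(7.934+0.278) = 735681882961/95962423900 ≈ 7.666 in

Q = 735681882961/95962423900 in ≈ 7.666 in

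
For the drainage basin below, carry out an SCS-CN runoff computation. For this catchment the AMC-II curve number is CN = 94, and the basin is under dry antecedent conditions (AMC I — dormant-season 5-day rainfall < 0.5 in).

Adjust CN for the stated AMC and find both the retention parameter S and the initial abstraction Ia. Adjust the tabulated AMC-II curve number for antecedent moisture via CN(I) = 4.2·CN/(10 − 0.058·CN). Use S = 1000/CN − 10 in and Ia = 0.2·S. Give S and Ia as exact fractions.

S = 500/329 in ≈ 1.520 in; Ia = 100/329 in ≈ 0.304 in

Adjust CN=94 to AMC I: 4.2·94/(10 − 0.058·94) → (1974/5) ÷ (1137/250) = 32900/379 ≈ 86.807
S = 1000/(32900/379) − 10 = 500/329 in ≈ 1.520 in
Ia = 0.2S: 0.2·1.520 = 0.304 in (exactly 100/329)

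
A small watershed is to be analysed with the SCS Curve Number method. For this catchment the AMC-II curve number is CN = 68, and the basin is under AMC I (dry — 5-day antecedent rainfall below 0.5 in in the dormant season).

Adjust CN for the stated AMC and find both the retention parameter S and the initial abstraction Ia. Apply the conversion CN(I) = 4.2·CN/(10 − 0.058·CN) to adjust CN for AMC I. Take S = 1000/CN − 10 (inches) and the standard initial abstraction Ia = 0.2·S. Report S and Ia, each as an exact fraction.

CN(I) from CN(II)=68: (4.2·68)/(10 − 0.058·68) = 35700/757 ≈ 47.160
S = 1000/(35700/757) − 10 = 4000/357 in ≈ 11.204 in
Ia = 0.2·(4000/357) = 800/357 in ≈ 2.241 in

S = 4000/357 in ≈ 11.204 in; Ia = 800/357 in ≈ 2.241 in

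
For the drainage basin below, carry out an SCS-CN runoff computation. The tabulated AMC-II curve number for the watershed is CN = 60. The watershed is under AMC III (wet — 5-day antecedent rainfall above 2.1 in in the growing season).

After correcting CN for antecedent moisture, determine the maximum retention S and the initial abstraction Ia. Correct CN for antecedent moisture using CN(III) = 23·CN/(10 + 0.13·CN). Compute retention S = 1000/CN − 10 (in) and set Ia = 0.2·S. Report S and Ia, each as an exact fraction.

S = 200/69 in ≈ 2.899 in; Ia = 40/69 in ≈ 0.580 in

Wet (AMC III): CN(III) = 23·60/(10 + 0.13·60) = 1380/(89/5) = 6900/89 ≈ 77.528
Retention S: 1000/CN − 10 with CN=77.528 → S = 200/69 ≈ 2.899 in
Ia = 0.2S: 0.2·2.899 = 0.580 in (exactly 40/69)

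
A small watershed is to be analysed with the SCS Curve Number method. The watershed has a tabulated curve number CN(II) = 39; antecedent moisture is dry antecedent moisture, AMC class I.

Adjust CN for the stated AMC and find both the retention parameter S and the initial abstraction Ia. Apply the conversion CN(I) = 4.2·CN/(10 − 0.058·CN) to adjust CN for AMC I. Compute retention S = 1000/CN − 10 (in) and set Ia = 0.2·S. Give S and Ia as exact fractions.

S = 30500/819 in ≈ 37.241 in; Ia = 6100/819 in ≈ 7.448 in

Dry (AMC I): CN(I) = 4.2·39/(10 − 0.058·39) = (819/5)/(3869/500) = 81900/3869 ≈ 21.168
S = 1000/(81900/3869) − 10 = 30500/819 in ≈ 37.241 in
Ia = 0.2S: 0.2·37.241 = 7.448 in (exactly 6100/819)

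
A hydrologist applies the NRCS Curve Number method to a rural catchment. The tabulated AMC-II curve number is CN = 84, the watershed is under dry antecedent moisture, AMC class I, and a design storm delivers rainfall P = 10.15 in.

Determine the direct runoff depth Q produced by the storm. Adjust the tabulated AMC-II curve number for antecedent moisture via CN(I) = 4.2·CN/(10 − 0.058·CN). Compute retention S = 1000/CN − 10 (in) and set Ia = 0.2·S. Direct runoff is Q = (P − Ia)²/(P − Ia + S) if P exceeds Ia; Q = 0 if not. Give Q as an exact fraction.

Adjust CN=84 to AMC I: 4.2·84/(10 − 0.058·84) → (1764/5) ÷ (641/125) = 44100/641 ≈ 68.799
Max retention: S = 1000/(44100/641) − 10 = 2000/441 in (≈ 4.535 in)
Ia = 0.2S: 0.2·4.535 = 0.907 in (exactly 400/441)
Since P=10.150 > Ia=0.907: effective rainfall P−Ia = 81523/8820 in
Q: (81523/8820)² ÷ (121523/8820) = 6645999529/1071832860 in (≈ 6.201 in)

Q = 6645999529/1071832860 in ≈ 6.201 in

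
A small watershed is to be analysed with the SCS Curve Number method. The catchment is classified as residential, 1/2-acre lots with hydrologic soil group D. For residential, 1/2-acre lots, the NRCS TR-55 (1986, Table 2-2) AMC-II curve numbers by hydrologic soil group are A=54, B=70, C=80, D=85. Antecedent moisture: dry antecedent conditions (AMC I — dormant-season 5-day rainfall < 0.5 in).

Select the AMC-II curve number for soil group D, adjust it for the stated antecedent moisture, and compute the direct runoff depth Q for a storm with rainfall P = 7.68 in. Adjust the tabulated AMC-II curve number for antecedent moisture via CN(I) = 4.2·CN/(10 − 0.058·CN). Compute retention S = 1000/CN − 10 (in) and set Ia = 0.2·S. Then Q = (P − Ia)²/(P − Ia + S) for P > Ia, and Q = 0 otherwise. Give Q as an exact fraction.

Q = 25877569/6107675 in ≈ 4.237 in

NRCS table: residential, 1/2-acre lots, soil group D → CN(II) = 85
CN(I) from CN(II)=85: (4.2·85)/(10 − 0.058·85) = 11900/169 ≈ 70.414
Max retention: S = 1000/(11900/169) − 10 = 500/119 in (≈ 4.202 in)
Ia = 0.2·(500/119) = 100/119 in ≈ 0.840 in
Excess rainfall: 7.680 − 0.840 = 6.840 in; P > Ia so Q > 0
Q: (20348/2975)² ÷ (32848/2975) = 25877569/6107675 in (≈ 4.237 in)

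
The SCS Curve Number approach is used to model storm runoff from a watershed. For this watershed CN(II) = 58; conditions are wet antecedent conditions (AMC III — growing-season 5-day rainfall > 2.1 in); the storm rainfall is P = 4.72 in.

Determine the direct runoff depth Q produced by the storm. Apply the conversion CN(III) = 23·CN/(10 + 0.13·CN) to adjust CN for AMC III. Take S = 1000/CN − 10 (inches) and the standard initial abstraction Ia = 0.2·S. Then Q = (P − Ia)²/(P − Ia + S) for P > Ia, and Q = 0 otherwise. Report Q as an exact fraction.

Q = 2326029218/1006386275 in ≈ 2.311 in

Wet (AMC III): CN(III) = 23·58/(10 + 0.13·58) = 1334/(877/50) = 66700/877 ≈ 76.055
S = 1000/(66700/877) − 10 = 2100/667 in ≈ 3.148 in
Initial abstraction Ia = S/5 = (2100/667)/5 = 420/667 ≈ 0.630 in
Since P=4.720 > Ia=0.630: effective rainfall P−Ia = 68206/16675 in
Q = (68206/16675)²/((68206/16675) + 2100/667) = (4652058436/278055625)/(120706/16675) = 2326029218/1006386275 in ≈ 2.311 in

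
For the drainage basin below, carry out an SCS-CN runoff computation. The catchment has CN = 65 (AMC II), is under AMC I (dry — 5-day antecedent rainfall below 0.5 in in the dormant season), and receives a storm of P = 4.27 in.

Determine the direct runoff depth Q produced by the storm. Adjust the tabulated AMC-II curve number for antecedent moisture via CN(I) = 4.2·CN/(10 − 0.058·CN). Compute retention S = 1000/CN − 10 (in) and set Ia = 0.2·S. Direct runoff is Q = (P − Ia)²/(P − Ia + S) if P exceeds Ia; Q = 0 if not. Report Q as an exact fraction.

Q = 44262409/220946700 in ≈ 0.200 in

Adjust CN=65 to AMC I: 4.2·65/(10 − 0.058·65) → 273 ÷ (623/100) = 3900/89 ≈ 43.820
Max retention: S = 1000/(3900/89) − 10 = 500/39 in (≈ 12.821 in)
Ia = 0.2·(500/39) = 100/39 in ≈ 2.564 in
Since P=4.270 > Ia=2.564: effective rainfall P−Ia = 6653/3900 in
Runoff Q = (P−Ia)²/(P−Ia+S) = (1.706)²/(1.706+12.821) = 44262409/220946700 ≈ 0.200 in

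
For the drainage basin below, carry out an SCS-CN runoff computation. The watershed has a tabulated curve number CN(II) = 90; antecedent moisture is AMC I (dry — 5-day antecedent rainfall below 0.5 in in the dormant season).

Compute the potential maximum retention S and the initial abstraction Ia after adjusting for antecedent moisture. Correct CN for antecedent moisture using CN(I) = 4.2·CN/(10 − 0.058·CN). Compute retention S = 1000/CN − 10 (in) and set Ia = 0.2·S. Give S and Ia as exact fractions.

CN(I) from CN(II)=90: (4.2·90)/(10 − 0.058·90) = 18900/239 ≈ 79.079
S = 1000/(18900/239) − 10 = 500/189 in ≈ 2.646 in
Ia = 0.2·(500/189) = 100/189 in ≈ 0.529 in

S = 500/189 in ≈ 2.646 in; Ia = 100/189 in ≈ 0.529 in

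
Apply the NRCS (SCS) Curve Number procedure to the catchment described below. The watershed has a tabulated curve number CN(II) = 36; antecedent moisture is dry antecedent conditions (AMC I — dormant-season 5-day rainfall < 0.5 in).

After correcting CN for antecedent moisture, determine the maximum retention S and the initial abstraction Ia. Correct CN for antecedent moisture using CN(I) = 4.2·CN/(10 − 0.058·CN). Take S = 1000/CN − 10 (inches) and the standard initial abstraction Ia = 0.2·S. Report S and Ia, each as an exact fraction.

Dry (AMC I): CN(I) = 4.2·36/(10 − 0.058·36) = (756/5)/(989/125) = 18900/989 ≈ 19.110
Max retention: S = 1000/(18900/989) − 10 = 8000/189 in (≈ 42.328 in)
Initial abstraction Ia = S/5 = (8000/189)/5 = 1600/189 ≈ 8.466 in

S = 8000/189 in ≈ 42.328 in; Ia = 1600/189 in ≈ 8.466 in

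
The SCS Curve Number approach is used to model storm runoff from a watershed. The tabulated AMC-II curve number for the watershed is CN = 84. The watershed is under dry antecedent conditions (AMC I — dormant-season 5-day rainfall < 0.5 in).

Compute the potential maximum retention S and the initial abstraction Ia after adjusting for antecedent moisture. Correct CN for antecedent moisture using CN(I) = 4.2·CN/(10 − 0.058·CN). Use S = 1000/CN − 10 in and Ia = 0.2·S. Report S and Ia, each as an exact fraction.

Dry (AMC I): CN(I) = 4.2·84/(10 − 0.058·84) = (1764/5)/(641/125) = 44100/641 ≈ 68.799
Retention S: 1000/CN − 10 with CN=68.799 → S = 2000/441 ≈ 4.535 in
Initial abstraction Ia = S/5 = (2000/441)/5 = 400/441 ≈ 0.907 in

S = 2000/441 in ≈ 4.535 in; Ia = 400/441 in ≈ 0.907 in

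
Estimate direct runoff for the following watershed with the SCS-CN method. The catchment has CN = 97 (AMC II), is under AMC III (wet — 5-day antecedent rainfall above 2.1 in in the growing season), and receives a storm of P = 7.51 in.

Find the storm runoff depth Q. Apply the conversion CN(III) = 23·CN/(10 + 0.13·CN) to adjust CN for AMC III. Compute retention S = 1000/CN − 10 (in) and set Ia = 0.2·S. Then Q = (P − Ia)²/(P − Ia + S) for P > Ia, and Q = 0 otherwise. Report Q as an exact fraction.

Adjust CN=97 to AMC III: 23·97/(10 + 0.13·97) → 2231 ÷ (2261/100) = 223100/2261 ≈ 98.673
Max retention: S = 1000/(223100/2261) − 10 = 300/2231 in (≈ 0.134 in)
Initial abstraction Ia = S/5 = (300/2231)/5 = 60/2231 ≈ 0.027 in
Since P=7.510 > Ia=0.027: effective rainfall P−Ia = 1669481/223100 in
Q = (1669481/223100)²/((1669481/223100) + 300/2231) = (2787166809361/49773610000)/(1699481/223100) = 2787166809361/379154211100 in ≈ 7.351 in

Q = 2787166809361/379154211100 in ≈ 7.351 in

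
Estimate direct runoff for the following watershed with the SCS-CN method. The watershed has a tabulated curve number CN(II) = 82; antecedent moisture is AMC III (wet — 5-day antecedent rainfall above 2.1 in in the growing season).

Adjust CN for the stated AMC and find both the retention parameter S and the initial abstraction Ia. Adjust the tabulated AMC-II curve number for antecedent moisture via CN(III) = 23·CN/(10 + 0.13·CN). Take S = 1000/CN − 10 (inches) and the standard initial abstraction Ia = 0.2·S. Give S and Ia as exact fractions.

CN(III) from CN(II)=82: (23·82)/(10 + 0.13·82) = 94300/1033 ≈ 91.288
S = 1000/(94300/1033) − 10 = 900/943 in ≈ 0.954 in
Ia = 0.2S: 0.2·0.954 = 0.191 in (exactly 180/943)

S = 900/943 in ≈ 0.954 in; Ia = 180/943 in ≈ 0.191 in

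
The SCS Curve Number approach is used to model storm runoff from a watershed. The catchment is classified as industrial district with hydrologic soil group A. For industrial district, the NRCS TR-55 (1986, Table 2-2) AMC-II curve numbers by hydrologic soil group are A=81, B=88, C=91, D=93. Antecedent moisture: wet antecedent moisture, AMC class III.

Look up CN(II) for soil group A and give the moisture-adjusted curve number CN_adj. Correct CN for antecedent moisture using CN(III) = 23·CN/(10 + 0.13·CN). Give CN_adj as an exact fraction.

NRCS table: industrial district, soil group A → CN(II) = 81
CN(III) from CN(II)=81: (23·81)/(10 + 0.13·81) = 186300/2053 ≈ 90.745

CN_adj = 186300/2053 ≈ 90.745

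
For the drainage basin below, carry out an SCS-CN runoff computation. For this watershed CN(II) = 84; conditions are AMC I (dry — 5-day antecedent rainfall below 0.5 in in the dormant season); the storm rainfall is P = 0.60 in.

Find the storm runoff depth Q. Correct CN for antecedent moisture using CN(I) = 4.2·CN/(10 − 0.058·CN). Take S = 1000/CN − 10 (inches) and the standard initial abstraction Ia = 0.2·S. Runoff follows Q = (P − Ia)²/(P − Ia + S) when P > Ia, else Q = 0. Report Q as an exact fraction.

Adjust CN=84 to AMC I: 4.2·84/(10 − 0.058·84) → (1764/5) ÷ (641/125) = 44100/641 ≈ 68.799
S = 1000/(44100/641) − 10 = 2000/441 in ≈ 4.535 in
Ia = 0.2·(2000/441) = 400/441 in ≈ 0.907 in
P = 0.600 ≤ Ia = 0.907 in: entire storm abstracted, Q = 0.

Q = 0 in ≈ 0.000 in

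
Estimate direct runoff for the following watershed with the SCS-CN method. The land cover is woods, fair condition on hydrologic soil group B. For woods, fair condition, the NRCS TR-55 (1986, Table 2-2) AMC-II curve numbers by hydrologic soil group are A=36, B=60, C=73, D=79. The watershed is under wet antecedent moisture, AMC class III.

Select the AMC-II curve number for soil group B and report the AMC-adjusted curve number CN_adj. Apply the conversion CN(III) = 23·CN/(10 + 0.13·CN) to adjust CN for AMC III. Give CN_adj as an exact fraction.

NRCS table: woods, fair condition, soil group B → CN(II) = 60
Adjust CN=60 to AMC III: 23·60/(10 + 0.13·60) → 1380 ÷ (89/5) = 6900/89 ≈ 77.528

CN_adj = 6900/89 ≈ 77.528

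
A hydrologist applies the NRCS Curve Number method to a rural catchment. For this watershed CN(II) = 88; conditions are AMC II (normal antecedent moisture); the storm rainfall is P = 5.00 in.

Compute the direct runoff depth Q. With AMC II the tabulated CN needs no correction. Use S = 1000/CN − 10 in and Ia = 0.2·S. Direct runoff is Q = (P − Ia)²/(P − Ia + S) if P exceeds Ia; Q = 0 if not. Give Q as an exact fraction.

Q = 2704/737 in ≈ 3.669 in

AMC II — tabulated CN = 88 applies directly.
Retention S: 1000/CN − 10 with CN=88.000 → S = 15/11 ≈ 1.364 in
Ia = 0.2·(15/11) = 3/11 in ≈ 0.273 in
Excess rainfall: 5.000 − 0.273 = 4.727 in; P > Ia so Q > 0
Q: (52/11)² ÷ (67/11) = 2704/737 in (≈ 3.669 in)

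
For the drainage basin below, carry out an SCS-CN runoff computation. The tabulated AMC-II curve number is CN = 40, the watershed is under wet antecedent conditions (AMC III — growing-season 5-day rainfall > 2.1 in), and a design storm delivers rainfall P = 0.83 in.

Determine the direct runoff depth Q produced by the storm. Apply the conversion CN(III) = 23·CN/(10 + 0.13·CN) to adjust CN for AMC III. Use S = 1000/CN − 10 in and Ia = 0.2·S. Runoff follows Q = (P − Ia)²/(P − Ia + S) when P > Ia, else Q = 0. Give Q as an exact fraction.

CN(III) from CN(II)=40: (23·40)/(10 + 0.13·40) = 1150/19 ≈ 60.526
S = 1000/(1150/19) − 10 = 150/23 in ≈ 6.522 in
Ia = 0.2S: 0.2·6.522 = 1.304 in (exactly 30/23)
P = 0.830 ≤ Ia = 1.304 in: entire storm abstracted, Q = 0.

Q = 0 in ≈ 0.000 in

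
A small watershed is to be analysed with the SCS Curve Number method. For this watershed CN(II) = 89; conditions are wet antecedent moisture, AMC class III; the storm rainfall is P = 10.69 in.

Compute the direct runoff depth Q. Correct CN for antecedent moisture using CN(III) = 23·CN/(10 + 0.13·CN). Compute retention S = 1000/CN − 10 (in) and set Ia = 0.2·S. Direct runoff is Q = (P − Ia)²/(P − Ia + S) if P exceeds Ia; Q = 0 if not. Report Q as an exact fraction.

Q = 4692608735049/465946942100 in ≈ 10.071 in

Wet (AMC III): CN(III) = 23·89/(10 + 0.13·89) = 2047/(2157/100) = 204700/2157 ≈ 94.900
S = 1000/(204700/2157) − 10 = 1100/2047 in ≈ 0.537 in
Ia = 0.2·(1100/2047) = 220/2047 in ≈ 0.107 in
Excess rainfall: 10.690 − 0.107 = 10.583 in; P > Ia so Q > 0
Runoff Q = (P−Ia)²/(P−Ia+S) = (10.583)²/(10.583+0.537) = 4692608735049/465946942100 ≈ 10.071 in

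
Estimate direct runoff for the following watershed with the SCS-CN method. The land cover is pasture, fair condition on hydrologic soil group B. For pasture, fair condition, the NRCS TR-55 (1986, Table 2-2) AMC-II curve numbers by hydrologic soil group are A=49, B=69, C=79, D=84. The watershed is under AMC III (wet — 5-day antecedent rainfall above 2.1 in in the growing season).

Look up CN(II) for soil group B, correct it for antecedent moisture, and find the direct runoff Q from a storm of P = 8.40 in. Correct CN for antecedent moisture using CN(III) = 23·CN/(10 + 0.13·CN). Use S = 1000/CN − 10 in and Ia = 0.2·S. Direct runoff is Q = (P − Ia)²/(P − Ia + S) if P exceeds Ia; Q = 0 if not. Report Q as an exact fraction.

Q = 2019555458/313646745 in ≈ 6.439 in

NRCS table: pasture, fair condition, soil group B → CN(II) = 69
Wet (AMC III): CN(III) = 23·69/(10 + 0.13·69) = 1587/(1897/100) = 158700/1897 ≈ 83.658
S = 1000/(158700/1897) − 10 = 3100/1587 in ≈ 1.953 in
Ia = 0.2·(3100/1587) = 620/1587 in ≈ 0.391 in
Since P=8.400 > Ia=0.391: effective rainfall P−Ia = 63554/7935 in
Runoff Q = (P−Ia)²/(P−Ia+S) = (8.009)²/(8.009+1.953) = 2019555458/313646745 ≈ 6.439 in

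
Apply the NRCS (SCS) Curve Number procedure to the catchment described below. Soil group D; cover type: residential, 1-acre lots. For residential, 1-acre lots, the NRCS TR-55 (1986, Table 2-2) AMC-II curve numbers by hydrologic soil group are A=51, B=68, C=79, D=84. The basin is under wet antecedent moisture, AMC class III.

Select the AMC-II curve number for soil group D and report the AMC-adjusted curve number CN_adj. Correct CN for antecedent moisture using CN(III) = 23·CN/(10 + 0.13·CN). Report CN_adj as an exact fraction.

NRCS table: residential, 1-acre lots, soil group D → CN(II) = 84
Wet (AMC III): CN(III) = 23·84/(10 + 0.13·84) = 1932/(523/25) = 48300/523 ≈ 92.352

CN_adj = 48300/523 ≈ 92.352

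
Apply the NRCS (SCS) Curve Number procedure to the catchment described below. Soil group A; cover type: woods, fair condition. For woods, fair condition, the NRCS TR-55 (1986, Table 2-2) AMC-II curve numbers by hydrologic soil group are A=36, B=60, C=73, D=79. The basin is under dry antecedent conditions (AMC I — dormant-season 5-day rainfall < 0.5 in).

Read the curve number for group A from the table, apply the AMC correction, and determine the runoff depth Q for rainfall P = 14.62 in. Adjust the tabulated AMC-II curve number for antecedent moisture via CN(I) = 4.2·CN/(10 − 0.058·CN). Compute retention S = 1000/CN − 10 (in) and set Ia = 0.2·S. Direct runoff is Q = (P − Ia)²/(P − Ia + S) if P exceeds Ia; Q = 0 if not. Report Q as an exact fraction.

Q = 3382469281/4329602550 in ≈ 0.781 in

NRCS table: woods, fair condition, soil group A → CN(II) = 36
Adjust CN=36 to AMC I: 4.2·36/(10 − 0.058·36) → (756/5) ÷ (989/125) = 18900/989 ≈ 19.110
Max retention: S = 1000/(18900/989) − 10 = 8000/189 in (≈ 42.328 in)
Ia = 0.2·(8000/189) = 1600/189 in ≈ 8.466 in
Since P=14.620 > Ia=8.466: effective rainfall P−Ia = 58159/9450 in
Q = (58159/9450)²/((58159/9450) + 8000/189) = (3382469281/89302500)/(458159/9450) = 3382469281/4329602550 in ≈ 0.781 in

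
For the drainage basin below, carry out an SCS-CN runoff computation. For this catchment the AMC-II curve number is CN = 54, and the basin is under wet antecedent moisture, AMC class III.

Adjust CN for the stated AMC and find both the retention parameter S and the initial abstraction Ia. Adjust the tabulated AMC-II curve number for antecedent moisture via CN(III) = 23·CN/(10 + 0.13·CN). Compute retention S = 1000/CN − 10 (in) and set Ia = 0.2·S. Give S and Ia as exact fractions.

CN(III) from CN(II)=54: (23·54)/(10 + 0.13·54) = 2700/37 ≈ 72.973
Retention S: 1000/CN − 10 with CN=72.973 → S = 100/27 ≈ 3.704 in
Initial abstraction Ia = S/5 = (100/27)/5 = 20/27 ≈ 0.741 in

S = 100/27 in ≈ 3.704 in; Ia = 20/27 in ≈ 0.741 in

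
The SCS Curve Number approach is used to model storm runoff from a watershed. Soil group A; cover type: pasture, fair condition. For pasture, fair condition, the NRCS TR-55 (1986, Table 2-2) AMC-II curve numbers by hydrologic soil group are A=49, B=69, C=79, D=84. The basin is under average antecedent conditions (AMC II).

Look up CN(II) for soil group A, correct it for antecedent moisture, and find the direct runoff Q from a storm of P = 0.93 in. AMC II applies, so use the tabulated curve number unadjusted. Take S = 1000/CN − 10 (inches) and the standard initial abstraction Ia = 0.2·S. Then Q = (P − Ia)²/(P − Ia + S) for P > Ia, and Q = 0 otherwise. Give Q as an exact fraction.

NRCS table: pasture, fair condition, soil group A → CN(II) = 49
CN(II) = 49; AMC II needs no correction.
Max retention: S = 1000/49 − 10 = 510/49 in (≈ 10.408 in)
Initial abstraction Ia = S/5 = (510/49)/5 = 102/49 ≈ 2.082 in
P = 0.930 ≤ Ia = 2.082 in: entire storm abstracted, Q = 0.

Q = 0 in ≈ 0.000 in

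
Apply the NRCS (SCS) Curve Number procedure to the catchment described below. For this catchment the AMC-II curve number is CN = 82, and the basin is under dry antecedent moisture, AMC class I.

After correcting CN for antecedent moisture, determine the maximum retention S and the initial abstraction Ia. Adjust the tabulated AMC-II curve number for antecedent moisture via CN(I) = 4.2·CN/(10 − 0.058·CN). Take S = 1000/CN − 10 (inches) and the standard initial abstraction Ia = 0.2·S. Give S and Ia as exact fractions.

CN(I) from CN(II)=82: (4.2·82)/(10 − 0.058·82) = 28700/437 ≈ 65.675
S = 1000/(28700/437) − 10 = 1500/287 in ≈ 5.226 in
Initial abstraction Ia = S/5 = (1500/287)/5 = 300/287 ≈ 1.045 in

S = 1500/287 in ≈ 5.226 in; Ia = 300/287 in ≈ 1.045 in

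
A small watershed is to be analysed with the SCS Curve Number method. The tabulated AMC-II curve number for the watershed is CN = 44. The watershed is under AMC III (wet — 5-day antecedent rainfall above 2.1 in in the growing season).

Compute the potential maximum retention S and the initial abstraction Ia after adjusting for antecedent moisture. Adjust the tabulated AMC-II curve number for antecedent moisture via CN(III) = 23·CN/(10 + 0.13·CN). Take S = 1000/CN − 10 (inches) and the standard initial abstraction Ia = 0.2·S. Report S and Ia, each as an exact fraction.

S = 1400/253 in ≈ 5.534 in; Ia = 280/253 in ≈ 1.107 in

CN(III) from CN(II)=44: (23·44)/(10 + 0.13·44) = 25300/393 ≈ 64.377
S = 1000/(25300/393) − 10 = 1400/253 in ≈ 5.534 in
Ia = 0.2·(1400/253) = 280/253 in ≈ 1.107 in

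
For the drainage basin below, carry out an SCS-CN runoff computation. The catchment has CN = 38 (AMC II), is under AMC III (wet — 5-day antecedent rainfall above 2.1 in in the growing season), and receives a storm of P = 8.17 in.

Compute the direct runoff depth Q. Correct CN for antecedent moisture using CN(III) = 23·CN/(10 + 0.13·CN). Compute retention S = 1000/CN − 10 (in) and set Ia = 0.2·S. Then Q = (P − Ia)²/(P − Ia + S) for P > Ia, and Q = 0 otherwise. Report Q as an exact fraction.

Q = 87042110841/26439767300 in ≈ 3.292 in

CN(III) from CN(II)=38: (23·38)/(10 + 0.13·38) = 43700/747 ≈ 58.501
Max retention: S = 1000/(43700/747) − 10 = 3100/437 in (≈ 7.094 in)
Initial abstraction Ia = S/5 = (3100/437)/5 = 620/437 ≈ 1.419 in
Since P=8.170 > Ia=1.419: effective rainfall P−Ia = 295029/43700 in
Q: (295029/43700)² ÷ (605029/43700) = 87042110841/26439767300 in (≈ 3.292 in)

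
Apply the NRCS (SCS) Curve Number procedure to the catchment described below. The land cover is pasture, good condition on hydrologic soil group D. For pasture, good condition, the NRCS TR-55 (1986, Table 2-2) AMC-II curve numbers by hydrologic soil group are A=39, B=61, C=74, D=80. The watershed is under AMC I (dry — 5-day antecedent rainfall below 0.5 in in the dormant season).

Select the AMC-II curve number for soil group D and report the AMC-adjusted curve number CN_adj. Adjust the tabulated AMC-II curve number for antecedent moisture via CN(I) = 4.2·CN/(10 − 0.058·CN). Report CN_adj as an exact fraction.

NRCS table: pasture, good condition, soil group D → CN(II) = 80
Dry (AMC I): CN(I) = 4.2·80/(10 − 0.058·80) = 336/(134/25) = 4200/67 ≈ 62.687

CN_adj = 4200/67 ≈ 62.687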